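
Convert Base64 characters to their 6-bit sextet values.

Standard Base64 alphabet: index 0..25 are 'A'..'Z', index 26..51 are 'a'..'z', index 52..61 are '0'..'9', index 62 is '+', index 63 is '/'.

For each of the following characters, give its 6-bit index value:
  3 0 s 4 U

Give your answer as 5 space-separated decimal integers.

Answer: 55 52 44 56 20

Derivation:
'3': 0..9 range, 52 + ord('3') − ord('0') = 55
'0': 0..9 range, 52 + ord('0') − ord('0') = 52
's': a..z range, 26 + ord('s') − ord('a') = 44
'4': 0..9 range, 52 + ord('4') − ord('0') = 56
'U': A..Z range, ord('U') − ord('A') = 20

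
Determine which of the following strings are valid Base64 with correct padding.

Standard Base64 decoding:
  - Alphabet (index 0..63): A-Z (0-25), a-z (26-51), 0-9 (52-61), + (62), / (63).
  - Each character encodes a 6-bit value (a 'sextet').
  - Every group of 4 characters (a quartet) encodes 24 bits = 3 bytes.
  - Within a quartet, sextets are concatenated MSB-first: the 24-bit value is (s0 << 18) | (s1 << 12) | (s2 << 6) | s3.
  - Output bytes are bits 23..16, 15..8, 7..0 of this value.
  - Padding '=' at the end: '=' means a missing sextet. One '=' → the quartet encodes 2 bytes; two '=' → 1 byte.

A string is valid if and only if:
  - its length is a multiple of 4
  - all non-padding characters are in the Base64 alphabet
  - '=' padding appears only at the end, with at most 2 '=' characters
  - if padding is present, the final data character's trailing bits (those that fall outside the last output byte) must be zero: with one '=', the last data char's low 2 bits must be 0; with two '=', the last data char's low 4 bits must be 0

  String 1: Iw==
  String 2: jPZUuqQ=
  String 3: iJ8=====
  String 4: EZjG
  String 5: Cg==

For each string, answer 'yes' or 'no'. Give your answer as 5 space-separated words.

String 1: 'Iw==' → valid
String 2: 'jPZUuqQ=' → valid
String 3: 'iJ8=====' → invalid (5 pad chars (max 2))
String 4: 'EZjG' → valid
String 5: 'Cg==' → valid

Answer: yes yes no yes yes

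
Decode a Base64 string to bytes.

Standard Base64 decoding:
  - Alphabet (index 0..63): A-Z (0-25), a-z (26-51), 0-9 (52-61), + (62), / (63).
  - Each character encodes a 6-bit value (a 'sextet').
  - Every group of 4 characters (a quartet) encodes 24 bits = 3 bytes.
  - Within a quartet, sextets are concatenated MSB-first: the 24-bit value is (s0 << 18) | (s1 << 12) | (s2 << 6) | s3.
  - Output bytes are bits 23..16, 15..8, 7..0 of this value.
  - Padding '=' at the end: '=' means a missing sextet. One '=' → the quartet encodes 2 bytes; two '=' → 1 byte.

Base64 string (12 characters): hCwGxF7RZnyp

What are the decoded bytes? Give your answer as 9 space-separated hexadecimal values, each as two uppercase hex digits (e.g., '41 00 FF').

After char 0 ('h'=33): chars_in_quartet=1 acc=0x21 bytes_emitted=0
After char 1 ('C'=2): chars_in_quartet=2 acc=0x842 bytes_emitted=0
After char 2 ('w'=48): chars_in_quartet=3 acc=0x210B0 bytes_emitted=0
After char 3 ('G'=6): chars_in_quartet=4 acc=0x842C06 -> emit 84 2C 06, reset; bytes_emitted=3
After char 4 ('x'=49): chars_in_quartet=1 acc=0x31 bytes_emitted=3
After char 5 ('F'=5): chars_in_quartet=2 acc=0xC45 bytes_emitted=3
After char 6 ('7'=59): chars_in_quartet=3 acc=0x3117B bytes_emitted=3
After char 7 ('R'=17): chars_in_quartet=4 acc=0xC45ED1 -> emit C4 5E D1, reset; bytes_emitted=6
After char 8 ('Z'=25): chars_in_quartet=1 acc=0x19 bytes_emitted=6
After char 9 ('n'=39): chars_in_quartet=2 acc=0x667 bytes_emitted=6
After char 10 ('y'=50): chars_in_quartet=3 acc=0x199F2 bytes_emitted=6
After char 11 ('p'=41): chars_in_quartet=4 acc=0x667CA9 -> emit 66 7C A9, reset; bytes_emitted=9

Answer: 84 2C 06 C4 5E D1 66 7C A9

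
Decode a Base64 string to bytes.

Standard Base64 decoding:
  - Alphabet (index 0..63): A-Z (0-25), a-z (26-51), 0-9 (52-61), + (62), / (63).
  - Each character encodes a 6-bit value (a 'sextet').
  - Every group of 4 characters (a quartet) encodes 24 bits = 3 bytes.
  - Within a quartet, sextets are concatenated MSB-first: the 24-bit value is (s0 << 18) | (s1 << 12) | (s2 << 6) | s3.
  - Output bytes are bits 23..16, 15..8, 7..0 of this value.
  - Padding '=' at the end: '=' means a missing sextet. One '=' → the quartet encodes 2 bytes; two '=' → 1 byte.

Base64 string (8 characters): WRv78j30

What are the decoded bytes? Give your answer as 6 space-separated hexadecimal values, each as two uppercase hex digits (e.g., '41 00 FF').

After char 0 ('W'=22): chars_in_quartet=1 acc=0x16 bytes_emitted=0
After char 1 ('R'=17): chars_in_quartet=2 acc=0x591 bytes_emitted=0
After char 2 ('v'=47): chars_in_quartet=3 acc=0x1646F bytes_emitted=0
After char 3 ('7'=59): chars_in_quartet=4 acc=0x591BFB -> emit 59 1B FB, reset; bytes_emitted=3
After char 4 ('8'=60): chars_in_quartet=1 acc=0x3C bytes_emitted=3
After char 5 ('j'=35): chars_in_quartet=2 acc=0xF23 bytes_emitted=3
After char 6 ('3'=55): chars_in_quartet=3 acc=0x3C8F7 bytes_emitted=3
After char 7 ('0'=52): chars_in_quartet=4 acc=0xF23DF4 -> emit F2 3D F4, reset; bytes_emitted=6

Answer: 59 1B FB F2 3D F4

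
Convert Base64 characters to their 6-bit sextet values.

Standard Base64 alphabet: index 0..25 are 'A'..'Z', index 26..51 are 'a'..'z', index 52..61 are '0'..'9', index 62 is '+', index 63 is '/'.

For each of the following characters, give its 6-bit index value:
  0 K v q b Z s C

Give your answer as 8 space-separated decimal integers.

Answer: 52 10 47 42 27 25 44 2

Derivation:
'0': 0..9 range, 52 + ord('0') − ord('0') = 52
'K': A..Z range, ord('K') − ord('A') = 10
'v': a..z range, 26 + ord('v') − ord('a') = 47
'q': a..z range, 26 + ord('q') − ord('a') = 42
'b': a..z range, 26 + ord('b') − ord('a') = 27
'Z': A..Z range, ord('Z') − ord('A') = 25
's': a..z range, 26 + ord('s') − ord('a') = 44
'C': A..Z range, ord('C') − ord('A') = 2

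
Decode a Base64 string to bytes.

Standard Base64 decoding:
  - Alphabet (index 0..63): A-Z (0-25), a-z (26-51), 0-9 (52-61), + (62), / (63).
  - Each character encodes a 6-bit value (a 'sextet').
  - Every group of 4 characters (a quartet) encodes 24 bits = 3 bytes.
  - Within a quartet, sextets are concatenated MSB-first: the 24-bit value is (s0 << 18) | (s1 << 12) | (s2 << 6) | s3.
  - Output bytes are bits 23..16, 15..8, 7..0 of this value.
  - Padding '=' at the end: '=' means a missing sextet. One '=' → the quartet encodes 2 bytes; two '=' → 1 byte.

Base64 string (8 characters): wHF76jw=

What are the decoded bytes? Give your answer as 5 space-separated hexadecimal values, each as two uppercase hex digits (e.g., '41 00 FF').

Answer: C0 71 7B EA 3C

Derivation:
After char 0 ('w'=48): chars_in_quartet=1 acc=0x30 bytes_emitted=0
After char 1 ('H'=7): chars_in_quartet=2 acc=0xC07 bytes_emitted=0
After char 2 ('F'=5): chars_in_quartet=3 acc=0x301C5 bytes_emitted=0
After char 3 ('7'=59): chars_in_quartet=4 acc=0xC0717B -> emit C0 71 7B, reset; bytes_emitted=3
After char 4 ('6'=58): chars_in_quartet=1 acc=0x3A bytes_emitted=3
After char 5 ('j'=35): chars_in_quartet=2 acc=0xEA3 bytes_emitted=3
After char 6 ('w'=48): chars_in_quartet=3 acc=0x3A8F0 bytes_emitted=3
Padding '=': partial quartet acc=0x3A8F0 -> emit EA 3C; bytes_emitted=5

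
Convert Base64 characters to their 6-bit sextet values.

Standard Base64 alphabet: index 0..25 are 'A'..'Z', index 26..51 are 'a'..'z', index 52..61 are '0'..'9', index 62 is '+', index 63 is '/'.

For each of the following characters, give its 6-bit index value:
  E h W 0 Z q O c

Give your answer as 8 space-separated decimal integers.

'E': A..Z range, ord('E') − ord('A') = 4
'h': a..z range, 26 + ord('h') − ord('a') = 33
'W': A..Z range, ord('W') − ord('A') = 22
'0': 0..9 range, 52 + ord('0') − ord('0') = 52
'Z': A..Z range, ord('Z') − ord('A') = 25
'q': a..z range, 26 + ord('q') − ord('a') = 42
'O': A..Z range, ord('O') − ord('A') = 14
'c': a..z range, 26 + ord('c') − ord('a') = 28

Answer: 4 33 22 52 25 42 14 28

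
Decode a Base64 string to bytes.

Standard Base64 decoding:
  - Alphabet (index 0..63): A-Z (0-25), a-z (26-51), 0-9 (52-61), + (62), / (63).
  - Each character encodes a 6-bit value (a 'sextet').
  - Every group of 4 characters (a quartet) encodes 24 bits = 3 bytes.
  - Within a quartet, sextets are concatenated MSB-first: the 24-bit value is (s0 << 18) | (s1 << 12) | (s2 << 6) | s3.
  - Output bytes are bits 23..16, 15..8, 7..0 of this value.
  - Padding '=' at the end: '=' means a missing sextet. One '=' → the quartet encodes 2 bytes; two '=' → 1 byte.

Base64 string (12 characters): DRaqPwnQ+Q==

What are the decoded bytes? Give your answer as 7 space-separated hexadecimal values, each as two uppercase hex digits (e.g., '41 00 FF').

Answer: 0D 16 AA 3F 09 D0 F9

Derivation:
After char 0 ('D'=3): chars_in_quartet=1 acc=0x3 bytes_emitted=0
After char 1 ('R'=17): chars_in_quartet=2 acc=0xD1 bytes_emitted=0
After char 2 ('a'=26): chars_in_quartet=3 acc=0x345A bytes_emitted=0
After char 3 ('q'=42): chars_in_quartet=4 acc=0xD16AA -> emit 0D 16 AA, reset; bytes_emitted=3
After char 4 ('P'=15): chars_in_quartet=1 acc=0xF bytes_emitted=3
After char 5 ('w'=48): chars_in_quartet=2 acc=0x3F0 bytes_emitted=3
After char 6 ('n'=39): chars_in_quartet=3 acc=0xFC27 bytes_emitted=3
After char 7 ('Q'=16): chars_in_quartet=4 acc=0x3F09D0 -> emit 3F 09 D0, reset; bytes_emitted=6
After char 8 ('+'=62): chars_in_quartet=1 acc=0x3E bytes_emitted=6
After char 9 ('Q'=16): chars_in_quartet=2 acc=0xF90 bytes_emitted=6
Padding '==': partial quartet acc=0xF90 -> emit F9; bytes_emitted=7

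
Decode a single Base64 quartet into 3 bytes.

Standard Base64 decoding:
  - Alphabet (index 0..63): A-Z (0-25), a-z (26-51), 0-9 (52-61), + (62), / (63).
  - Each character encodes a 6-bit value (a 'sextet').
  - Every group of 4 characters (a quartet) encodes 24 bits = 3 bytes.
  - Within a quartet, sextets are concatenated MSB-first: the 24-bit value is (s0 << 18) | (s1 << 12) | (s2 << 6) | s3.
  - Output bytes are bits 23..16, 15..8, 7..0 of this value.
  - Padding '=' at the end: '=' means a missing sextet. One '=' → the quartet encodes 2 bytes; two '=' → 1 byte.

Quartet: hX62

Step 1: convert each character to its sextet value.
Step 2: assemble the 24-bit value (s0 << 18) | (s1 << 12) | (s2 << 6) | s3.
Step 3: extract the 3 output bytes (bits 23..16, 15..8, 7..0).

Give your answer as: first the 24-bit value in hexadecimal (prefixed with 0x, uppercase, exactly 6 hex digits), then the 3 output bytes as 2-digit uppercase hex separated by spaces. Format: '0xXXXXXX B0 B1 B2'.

Sextets: h=33, X=23, 6=58, 2=54
24-bit: (33<<18) | (23<<12) | (58<<6) | 54
      = 0x840000 | 0x017000 | 0x000E80 | 0x000036
      = 0x857EB6
Bytes: (v>>16)&0xFF=85, (v>>8)&0xFF=7E, v&0xFF=B6

Answer: 0x857EB6 85 7E B6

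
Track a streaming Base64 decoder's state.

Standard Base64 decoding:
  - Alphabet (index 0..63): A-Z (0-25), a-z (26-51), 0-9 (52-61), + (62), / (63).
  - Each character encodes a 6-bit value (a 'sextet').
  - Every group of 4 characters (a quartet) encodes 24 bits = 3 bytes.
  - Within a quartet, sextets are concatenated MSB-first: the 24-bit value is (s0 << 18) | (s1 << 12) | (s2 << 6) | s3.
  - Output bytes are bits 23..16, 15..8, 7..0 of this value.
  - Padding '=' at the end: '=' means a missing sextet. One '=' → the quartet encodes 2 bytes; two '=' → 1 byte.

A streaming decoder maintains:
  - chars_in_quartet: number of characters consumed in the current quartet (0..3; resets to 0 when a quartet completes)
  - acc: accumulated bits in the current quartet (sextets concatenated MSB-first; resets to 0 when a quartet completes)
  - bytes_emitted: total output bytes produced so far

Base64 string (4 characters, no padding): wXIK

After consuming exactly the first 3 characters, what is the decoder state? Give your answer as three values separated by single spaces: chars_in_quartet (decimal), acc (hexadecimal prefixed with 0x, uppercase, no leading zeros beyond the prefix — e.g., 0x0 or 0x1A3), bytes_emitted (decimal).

Answer: 3 0x305C8 0

Derivation:
After char 0 ('w'=48): chars_in_quartet=1 acc=0x30 bytes_emitted=0
After char 1 ('X'=23): chars_in_quartet=2 acc=0xC17 bytes_emitted=0
After char 2 ('I'=8): chars_in_quartet=3 acc=0x305C8 bytes_emitted=0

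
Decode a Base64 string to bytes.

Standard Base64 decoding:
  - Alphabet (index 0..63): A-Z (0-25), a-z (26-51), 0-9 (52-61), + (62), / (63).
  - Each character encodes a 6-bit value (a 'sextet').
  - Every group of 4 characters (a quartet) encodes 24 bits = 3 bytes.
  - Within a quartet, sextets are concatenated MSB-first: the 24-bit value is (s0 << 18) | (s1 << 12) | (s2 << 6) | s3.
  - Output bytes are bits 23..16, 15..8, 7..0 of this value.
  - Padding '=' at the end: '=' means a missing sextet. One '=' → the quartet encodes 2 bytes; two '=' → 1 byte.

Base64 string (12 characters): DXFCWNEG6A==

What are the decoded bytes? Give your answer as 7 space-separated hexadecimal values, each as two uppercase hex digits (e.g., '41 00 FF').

After char 0 ('D'=3): chars_in_quartet=1 acc=0x3 bytes_emitted=0
After char 1 ('X'=23): chars_in_quartet=2 acc=0xD7 bytes_emitted=0
After char 2 ('F'=5): chars_in_quartet=3 acc=0x35C5 bytes_emitted=0
After char 3 ('C'=2): chars_in_quartet=4 acc=0xD7142 -> emit 0D 71 42, reset; bytes_emitted=3
After char 4 ('W'=22): chars_in_quartet=1 acc=0x16 bytes_emitted=3
After char 5 ('N'=13): chars_in_quartet=2 acc=0x58D bytes_emitted=3
After char 6 ('E'=4): chars_in_quartet=3 acc=0x16344 bytes_emitted=3
After char 7 ('G'=6): chars_in_quartet=4 acc=0x58D106 -> emit 58 D1 06, reset; bytes_emitted=6
After char 8 ('6'=58): chars_in_quartet=1 acc=0x3A bytes_emitted=6
After char 9 ('A'=0): chars_in_quartet=2 acc=0xE80 bytes_emitted=6
Padding '==': partial quartet acc=0xE80 -> emit E8; bytes_emitted=7

Answer: 0D 71 42 58 D1 06 E8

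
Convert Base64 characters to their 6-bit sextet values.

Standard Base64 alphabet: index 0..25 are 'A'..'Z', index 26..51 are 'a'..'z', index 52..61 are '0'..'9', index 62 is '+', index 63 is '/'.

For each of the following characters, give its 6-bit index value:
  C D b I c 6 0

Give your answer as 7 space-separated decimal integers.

Answer: 2 3 27 8 28 58 52

Derivation:
'C': A..Z range, ord('C') − ord('A') = 2
'D': A..Z range, ord('D') − ord('A') = 3
'b': a..z range, 26 + ord('b') − ord('a') = 27
'I': A..Z range, ord('I') − ord('A') = 8
'c': a..z range, 26 + ord('c') − ord('a') = 28
'6': 0..9 range, 52 + ord('6') − ord('0') = 58
'0': 0..9 range, 52 + ord('0') − ord('0') = 52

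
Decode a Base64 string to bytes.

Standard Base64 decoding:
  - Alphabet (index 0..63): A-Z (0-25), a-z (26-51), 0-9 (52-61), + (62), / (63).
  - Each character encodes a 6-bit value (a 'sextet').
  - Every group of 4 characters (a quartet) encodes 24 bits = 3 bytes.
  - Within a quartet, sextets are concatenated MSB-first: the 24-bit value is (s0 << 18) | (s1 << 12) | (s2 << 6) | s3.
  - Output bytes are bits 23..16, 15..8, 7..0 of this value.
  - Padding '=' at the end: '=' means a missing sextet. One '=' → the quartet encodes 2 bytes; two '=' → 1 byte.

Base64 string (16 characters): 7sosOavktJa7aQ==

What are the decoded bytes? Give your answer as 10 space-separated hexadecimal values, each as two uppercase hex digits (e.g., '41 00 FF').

Answer: EE CA 2C 39 AB E4 B4 96 BB 69

Derivation:
After char 0 ('7'=59): chars_in_quartet=1 acc=0x3B bytes_emitted=0
After char 1 ('s'=44): chars_in_quartet=2 acc=0xEEC bytes_emitted=0
After char 2 ('o'=40): chars_in_quartet=3 acc=0x3BB28 bytes_emitted=0
After char 3 ('s'=44): chars_in_quartet=4 acc=0xEECA2C -> emit EE CA 2C, reset; bytes_emitted=3
After char 4 ('O'=14): chars_in_quartet=1 acc=0xE bytes_emitted=3
After char 5 ('a'=26): chars_in_quartet=2 acc=0x39A bytes_emitted=3
After char 6 ('v'=47): chars_in_quartet=3 acc=0xE6AF bytes_emitted=3
After char 7 ('k'=36): chars_in_quartet=4 acc=0x39ABE4 -> emit 39 AB E4, reset; bytes_emitted=6
After char 8 ('t'=45): chars_in_quartet=1 acc=0x2D bytes_emitted=6
After char 9 ('J'=9): chars_in_quartet=2 acc=0xB49 bytes_emitted=6
After char 10 ('a'=26): chars_in_quartet=3 acc=0x2D25A bytes_emitted=6
After char 11 ('7'=59): chars_in_quartet=4 acc=0xB496BB -> emit B4 96 BB, reset; bytes_emitted=9
After char 12 ('a'=26): chars_in_quartet=1 acc=0x1A bytes_emitted=9
After char 13 ('Q'=16): chars_in_quartet=2 acc=0x690 bytes_emitted=9
Padding '==': partial quartet acc=0x690 -> emit 69; bytes_emitted=10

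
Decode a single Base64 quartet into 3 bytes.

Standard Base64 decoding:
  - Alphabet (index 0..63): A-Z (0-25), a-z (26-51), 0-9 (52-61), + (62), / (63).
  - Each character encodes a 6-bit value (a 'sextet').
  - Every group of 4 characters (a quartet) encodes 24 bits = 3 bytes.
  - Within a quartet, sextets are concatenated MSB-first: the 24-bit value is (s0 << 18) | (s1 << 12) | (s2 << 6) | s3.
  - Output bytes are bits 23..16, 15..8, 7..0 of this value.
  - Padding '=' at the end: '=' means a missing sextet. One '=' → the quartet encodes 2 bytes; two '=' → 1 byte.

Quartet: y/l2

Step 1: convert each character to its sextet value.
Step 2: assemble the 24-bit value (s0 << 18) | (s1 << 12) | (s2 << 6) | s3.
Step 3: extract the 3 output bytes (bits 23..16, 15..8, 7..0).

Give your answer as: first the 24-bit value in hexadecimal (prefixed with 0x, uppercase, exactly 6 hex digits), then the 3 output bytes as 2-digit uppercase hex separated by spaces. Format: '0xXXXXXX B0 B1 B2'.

Sextets: y=50, /=63, l=37, 2=54
24-bit: (50<<18) | (63<<12) | (37<<6) | 54
      = 0xC80000 | 0x03F000 | 0x000940 | 0x000036
      = 0xCBF976
Bytes: (v>>16)&0xFF=CB, (v>>8)&0xFF=F9, v&0xFF=76

Answer: 0xCBF976 CB F9 76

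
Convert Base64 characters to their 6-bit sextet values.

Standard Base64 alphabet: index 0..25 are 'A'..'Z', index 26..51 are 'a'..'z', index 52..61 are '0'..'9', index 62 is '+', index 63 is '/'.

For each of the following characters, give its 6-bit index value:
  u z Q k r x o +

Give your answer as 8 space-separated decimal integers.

Answer: 46 51 16 36 43 49 40 62

Derivation:
'u': a..z range, 26 + ord('u') − ord('a') = 46
'z': a..z range, 26 + ord('z') − ord('a') = 51
'Q': A..Z range, ord('Q') − ord('A') = 16
'k': a..z range, 26 + ord('k') − ord('a') = 36
'r': a..z range, 26 + ord('r') − ord('a') = 43
'x': a..z range, 26 + ord('x') − ord('a') = 49
'o': a..z range, 26 + ord('o') − ord('a') = 40
'+': index 62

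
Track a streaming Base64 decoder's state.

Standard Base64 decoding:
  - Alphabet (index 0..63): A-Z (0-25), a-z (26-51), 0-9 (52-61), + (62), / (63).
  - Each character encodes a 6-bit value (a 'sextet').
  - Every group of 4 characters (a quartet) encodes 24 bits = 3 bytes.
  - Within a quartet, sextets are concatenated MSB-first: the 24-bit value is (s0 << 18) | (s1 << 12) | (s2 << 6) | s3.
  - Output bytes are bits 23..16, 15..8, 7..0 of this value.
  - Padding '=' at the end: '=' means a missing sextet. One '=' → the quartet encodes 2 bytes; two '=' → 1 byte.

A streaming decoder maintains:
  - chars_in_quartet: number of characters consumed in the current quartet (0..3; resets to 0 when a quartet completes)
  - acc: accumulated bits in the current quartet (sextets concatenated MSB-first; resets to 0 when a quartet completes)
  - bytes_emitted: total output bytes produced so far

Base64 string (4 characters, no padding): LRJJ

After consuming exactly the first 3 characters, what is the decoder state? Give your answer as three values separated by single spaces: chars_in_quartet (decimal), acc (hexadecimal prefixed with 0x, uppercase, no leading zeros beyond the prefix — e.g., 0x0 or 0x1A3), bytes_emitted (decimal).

After char 0 ('L'=11): chars_in_quartet=1 acc=0xB bytes_emitted=0
After char 1 ('R'=17): chars_in_quartet=2 acc=0x2D1 bytes_emitted=0
After char 2 ('J'=9): chars_in_quartet=3 acc=0xB449 bytes_emitted=0

Answer: 3 0xB449 0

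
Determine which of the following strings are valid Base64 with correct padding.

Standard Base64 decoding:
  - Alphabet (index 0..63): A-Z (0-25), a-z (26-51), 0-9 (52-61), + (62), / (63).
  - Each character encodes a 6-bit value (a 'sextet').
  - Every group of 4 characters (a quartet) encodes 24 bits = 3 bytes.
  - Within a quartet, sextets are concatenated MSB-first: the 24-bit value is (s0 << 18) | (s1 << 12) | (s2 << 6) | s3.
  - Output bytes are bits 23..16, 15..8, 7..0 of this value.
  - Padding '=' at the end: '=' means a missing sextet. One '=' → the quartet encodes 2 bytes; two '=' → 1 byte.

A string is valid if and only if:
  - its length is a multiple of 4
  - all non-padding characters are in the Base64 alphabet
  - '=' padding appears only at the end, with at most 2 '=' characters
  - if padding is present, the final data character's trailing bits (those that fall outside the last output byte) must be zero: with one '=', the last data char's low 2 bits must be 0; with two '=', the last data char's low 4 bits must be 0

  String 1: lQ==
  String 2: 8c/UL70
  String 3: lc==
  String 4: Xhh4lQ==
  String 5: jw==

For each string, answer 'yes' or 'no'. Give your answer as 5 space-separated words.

Answer: yes no no yes yes

Derivation:
String 1: 'lQ==' → valid
String 2: '8c/UL70' → invalid (len=7 not mult of 4)
String 3: 'lc==' → invalid (bad trailing bits)
String 4: 'Xhh4lQ==' → valid
String 5: 'jw==' → valid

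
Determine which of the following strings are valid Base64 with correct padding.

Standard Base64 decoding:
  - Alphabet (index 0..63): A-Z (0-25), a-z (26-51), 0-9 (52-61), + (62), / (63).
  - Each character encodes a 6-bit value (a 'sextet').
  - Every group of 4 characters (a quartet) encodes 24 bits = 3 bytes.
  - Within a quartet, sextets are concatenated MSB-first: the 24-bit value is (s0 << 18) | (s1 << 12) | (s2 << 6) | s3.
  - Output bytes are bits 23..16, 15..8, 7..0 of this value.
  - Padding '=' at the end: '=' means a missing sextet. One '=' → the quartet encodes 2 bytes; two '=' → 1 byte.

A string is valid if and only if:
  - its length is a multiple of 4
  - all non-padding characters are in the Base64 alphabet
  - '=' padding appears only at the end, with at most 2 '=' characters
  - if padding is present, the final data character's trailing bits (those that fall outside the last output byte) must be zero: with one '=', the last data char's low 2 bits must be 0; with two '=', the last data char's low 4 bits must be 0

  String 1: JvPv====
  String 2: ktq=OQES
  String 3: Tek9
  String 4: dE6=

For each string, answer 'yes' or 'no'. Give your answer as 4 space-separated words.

Answer: no no yes no

Derivation:
String 1: 'JvPv====' → invalid (4 pad chars (max 2))
String 2: 'ktq=OQES' → invalid (bad char(s): ['=']; '=' in middle)
String 3: 'Tek9' → valid
String 4: 'dE6=' → invalid (bad trailing bits)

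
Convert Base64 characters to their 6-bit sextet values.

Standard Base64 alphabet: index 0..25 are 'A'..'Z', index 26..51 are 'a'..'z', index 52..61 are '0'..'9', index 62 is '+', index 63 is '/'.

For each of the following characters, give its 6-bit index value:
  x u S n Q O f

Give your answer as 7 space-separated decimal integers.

Answer: 49 46 18 39 16 14 31

Derivation:
'x': a..z range, 26 + ord('x') − ord('a') = 49
'u': a..z range, 26 + ord('u') − ord('a') = 46
'S': A..Z range, ord('S') − ord('A') = 18
'n': a..z range, 26 + ord('n') − ord('a') = 39
'Q': A..Z range, ord('Q') − ord('A') = 16
'O': A..Z range, ord('O') − ord('A') = 14
'f': a..z range, 26 + ord('f') − ord('a') = 31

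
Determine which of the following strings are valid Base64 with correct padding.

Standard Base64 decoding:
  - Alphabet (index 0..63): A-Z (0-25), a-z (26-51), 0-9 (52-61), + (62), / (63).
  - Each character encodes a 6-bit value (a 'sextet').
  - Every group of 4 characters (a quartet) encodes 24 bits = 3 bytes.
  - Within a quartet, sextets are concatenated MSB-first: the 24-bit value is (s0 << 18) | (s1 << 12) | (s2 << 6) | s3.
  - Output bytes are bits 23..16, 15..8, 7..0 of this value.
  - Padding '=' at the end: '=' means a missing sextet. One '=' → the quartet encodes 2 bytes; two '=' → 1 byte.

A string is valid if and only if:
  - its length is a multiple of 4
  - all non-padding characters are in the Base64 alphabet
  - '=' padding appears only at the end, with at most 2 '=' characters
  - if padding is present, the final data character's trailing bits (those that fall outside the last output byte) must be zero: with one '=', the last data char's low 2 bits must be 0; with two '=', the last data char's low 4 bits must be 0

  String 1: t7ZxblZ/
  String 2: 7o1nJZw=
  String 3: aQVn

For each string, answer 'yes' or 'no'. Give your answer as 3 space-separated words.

String 1: 't7ZxblZ/' → valid
String 2: '7o1nJZw=' → valid
String 3: 'aQVn' → valid

Answer: yes yes yes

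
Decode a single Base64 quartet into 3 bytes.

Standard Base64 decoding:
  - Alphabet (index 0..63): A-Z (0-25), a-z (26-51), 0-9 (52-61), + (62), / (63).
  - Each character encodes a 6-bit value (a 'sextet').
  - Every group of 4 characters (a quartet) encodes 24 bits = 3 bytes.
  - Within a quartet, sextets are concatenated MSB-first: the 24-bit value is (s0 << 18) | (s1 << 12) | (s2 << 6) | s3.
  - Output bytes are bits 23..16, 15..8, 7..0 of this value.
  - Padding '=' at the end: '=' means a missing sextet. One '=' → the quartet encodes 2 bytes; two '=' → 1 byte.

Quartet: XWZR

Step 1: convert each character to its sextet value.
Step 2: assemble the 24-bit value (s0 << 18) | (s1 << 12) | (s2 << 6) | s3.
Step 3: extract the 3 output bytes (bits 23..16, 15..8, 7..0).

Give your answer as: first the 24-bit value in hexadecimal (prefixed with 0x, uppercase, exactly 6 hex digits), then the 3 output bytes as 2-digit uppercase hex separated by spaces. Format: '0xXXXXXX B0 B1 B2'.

Sextets: X=23, W=22, Z=25, R=17
24-bit: (23<<18) | (22<<12) | (25<<6) | 17
      = 0x5C0000 | 0x016000 | 0x000640 | 0x000011
      = 0x5D6651
Bytes: (v>>16)&0xFF=5D, (v>>8)&0xFF=66, v&0xFF=51

Answer: 0x5D6651 5D 66 51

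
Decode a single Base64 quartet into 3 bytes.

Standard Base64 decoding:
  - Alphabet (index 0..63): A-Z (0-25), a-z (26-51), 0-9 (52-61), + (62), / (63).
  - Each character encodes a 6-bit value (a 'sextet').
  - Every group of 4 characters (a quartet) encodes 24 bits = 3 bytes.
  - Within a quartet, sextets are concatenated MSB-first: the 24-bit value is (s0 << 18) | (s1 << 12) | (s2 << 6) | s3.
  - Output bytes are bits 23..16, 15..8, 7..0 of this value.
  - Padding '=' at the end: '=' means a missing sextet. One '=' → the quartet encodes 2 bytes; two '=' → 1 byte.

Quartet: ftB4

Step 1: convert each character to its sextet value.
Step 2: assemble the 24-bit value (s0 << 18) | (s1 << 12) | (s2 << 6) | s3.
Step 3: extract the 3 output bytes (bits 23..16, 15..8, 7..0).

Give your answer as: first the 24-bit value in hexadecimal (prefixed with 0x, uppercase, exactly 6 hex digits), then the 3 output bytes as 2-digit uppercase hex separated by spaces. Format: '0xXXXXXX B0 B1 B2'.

Sextets: f=31, t=45, B=1, 4=56
24-bit: (31<<18) | (45<<12) | (1<<6) | 56
      = 0x7C0000 | 0x02D000 | 0x000040 | 0x000038
      = 0x7ED078
Bytes: (v>>16)&0xFF=7E, (v>>8)&0xFF=D0, v&0xFF=78

Answer: 0x7ED078 7E D0 78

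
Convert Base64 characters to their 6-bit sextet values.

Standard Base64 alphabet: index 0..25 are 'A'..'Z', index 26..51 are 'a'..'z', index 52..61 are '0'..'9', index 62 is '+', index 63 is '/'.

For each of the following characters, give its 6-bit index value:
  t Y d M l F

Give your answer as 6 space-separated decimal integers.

't': a..z range, 26 + ord('t') − ord('a') = 45
'Y': A..Z range, ord('Y') − ord('A') = 24
'd': a..z range, 26 + ord('d') − ord('a') = 29
'M': A..Z range, ord('M') − ord('A') = 12
'l': a..z range, 26 + ord('l') − ord('a') = 37
'F': A..Z range, ord('F') − ord('A') = 5

Answer: 45 24 29 12 37 5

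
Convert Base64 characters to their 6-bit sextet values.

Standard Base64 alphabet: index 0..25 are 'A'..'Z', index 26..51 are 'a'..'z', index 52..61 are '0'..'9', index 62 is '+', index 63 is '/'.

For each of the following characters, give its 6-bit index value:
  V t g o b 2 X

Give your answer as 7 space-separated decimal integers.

Answer: 21 45 32 40 27 54 23

Derivation:
'V': A..Z range, ord('V') − ord('A') = 21
't': a..z range, 26 + ord('t') − ord('a') = 45
'g': a..z range, 26 + ord('g') − ord('a') = 32
'o': a..z range, 26 + ord('o') − ord('a') = 40
'b': a..z range, 26 + ord('b') − ord('a') = 27
'2': 0..9 range, 52 + ord('2') − ord('0') = 54
'X': A..Z range, ord('X') − ord('A') = 23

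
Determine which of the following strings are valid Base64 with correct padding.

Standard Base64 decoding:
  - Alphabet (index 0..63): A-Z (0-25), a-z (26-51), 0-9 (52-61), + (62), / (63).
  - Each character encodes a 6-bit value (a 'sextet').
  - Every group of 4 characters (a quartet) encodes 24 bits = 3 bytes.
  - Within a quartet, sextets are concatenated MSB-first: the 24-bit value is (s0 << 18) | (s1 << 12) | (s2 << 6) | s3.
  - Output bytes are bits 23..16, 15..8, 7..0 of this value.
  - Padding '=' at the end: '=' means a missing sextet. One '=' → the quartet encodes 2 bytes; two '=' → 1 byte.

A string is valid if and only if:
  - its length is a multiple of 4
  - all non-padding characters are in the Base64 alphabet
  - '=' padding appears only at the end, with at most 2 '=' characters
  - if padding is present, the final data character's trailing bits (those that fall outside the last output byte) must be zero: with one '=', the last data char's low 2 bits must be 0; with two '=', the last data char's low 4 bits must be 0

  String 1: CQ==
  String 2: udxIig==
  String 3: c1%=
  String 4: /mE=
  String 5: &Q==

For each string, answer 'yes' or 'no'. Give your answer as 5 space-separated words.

String 1: 'CQ==' → valid
String 2: 'udxIig==' → valid
String 3: 'c1%=' → invalid (bad char(s): ['%'])
String 4: '/mE=' → valid
String 5: '&Q==' → invalid (bad char(s): ['&'])

Answer: yes yes no yes no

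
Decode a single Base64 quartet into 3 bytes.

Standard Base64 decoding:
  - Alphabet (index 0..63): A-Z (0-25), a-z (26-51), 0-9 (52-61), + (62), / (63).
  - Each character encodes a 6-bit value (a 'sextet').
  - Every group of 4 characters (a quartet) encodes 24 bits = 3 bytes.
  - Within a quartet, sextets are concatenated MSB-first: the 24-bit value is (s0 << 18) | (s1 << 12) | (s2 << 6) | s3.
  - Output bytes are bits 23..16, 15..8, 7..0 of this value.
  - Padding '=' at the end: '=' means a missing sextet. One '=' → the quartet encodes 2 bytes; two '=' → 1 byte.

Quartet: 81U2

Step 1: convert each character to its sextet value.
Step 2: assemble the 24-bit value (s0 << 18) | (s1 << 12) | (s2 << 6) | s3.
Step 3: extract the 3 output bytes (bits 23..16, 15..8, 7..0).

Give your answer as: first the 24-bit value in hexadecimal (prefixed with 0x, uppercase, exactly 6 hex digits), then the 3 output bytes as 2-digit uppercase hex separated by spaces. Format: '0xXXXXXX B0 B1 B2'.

Sextets: 8=60, 1=53, U=20, 2=54
24-bit: (60<<18) | (53<<12) | (20<<6) | 54
      = 0xF00000 | 0x035000 | 0x000500 | 0x000036
      = 0xF35536
Bytes: (v>>16)&0xFF=F3, (v>>8)&0xFF=55, v&0xFF=36

Answer: 0xF35536 F3 55 36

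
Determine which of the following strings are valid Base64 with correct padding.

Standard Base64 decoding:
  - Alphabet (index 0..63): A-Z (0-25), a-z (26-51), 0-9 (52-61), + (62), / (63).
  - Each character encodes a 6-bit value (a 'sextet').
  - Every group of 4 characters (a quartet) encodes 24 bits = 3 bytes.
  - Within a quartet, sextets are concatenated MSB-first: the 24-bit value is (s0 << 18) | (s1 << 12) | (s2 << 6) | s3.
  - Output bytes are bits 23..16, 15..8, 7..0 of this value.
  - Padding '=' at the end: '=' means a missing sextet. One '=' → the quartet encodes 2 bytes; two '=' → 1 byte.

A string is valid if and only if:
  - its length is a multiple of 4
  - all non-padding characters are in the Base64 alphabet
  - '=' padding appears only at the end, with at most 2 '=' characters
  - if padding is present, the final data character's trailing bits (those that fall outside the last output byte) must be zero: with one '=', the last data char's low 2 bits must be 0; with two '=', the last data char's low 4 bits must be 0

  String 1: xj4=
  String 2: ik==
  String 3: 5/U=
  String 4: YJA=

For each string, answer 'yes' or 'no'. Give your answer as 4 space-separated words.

String 1: 'xj4=' → valid
String 2: 'ik==' → invalid (bad trailing bits)
String 3: '5/U=' → valid
String 4: 'YJA=' → valid

Answer: yes no yes yes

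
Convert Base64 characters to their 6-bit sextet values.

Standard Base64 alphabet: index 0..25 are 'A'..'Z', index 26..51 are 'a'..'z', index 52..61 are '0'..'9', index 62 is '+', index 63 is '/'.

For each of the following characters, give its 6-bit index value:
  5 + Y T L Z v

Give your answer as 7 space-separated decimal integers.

'5': 0..9 range, 52 + ord('5') − ord('0') = 57
'+': index 62
'Y': A..Z range, ord('Y') − ord('A') = 24
'T': A..Z range, ord('T') − ord('A') = 19
'L': A..Z range, ord('L') − ord('A') = 11
'Z': A..Z range, ord('Z') − ord('A') = 25
'v': a..z range, 26 + ord('v') − ord('a') = 47

Answer: 57 62 24 19 11 25 47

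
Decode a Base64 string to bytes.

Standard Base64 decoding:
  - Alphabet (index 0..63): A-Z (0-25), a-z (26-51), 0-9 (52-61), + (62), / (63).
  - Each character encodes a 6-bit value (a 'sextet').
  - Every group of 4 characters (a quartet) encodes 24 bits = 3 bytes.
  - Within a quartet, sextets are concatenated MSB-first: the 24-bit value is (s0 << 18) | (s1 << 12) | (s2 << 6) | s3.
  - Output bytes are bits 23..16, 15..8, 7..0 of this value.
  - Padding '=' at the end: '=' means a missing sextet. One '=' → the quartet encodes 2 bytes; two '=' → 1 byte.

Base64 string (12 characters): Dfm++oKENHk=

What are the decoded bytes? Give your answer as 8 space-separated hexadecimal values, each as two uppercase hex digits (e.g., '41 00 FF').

Answer: 0D F9 BE FA 82 84 34 79

Derivation:
After char 0 ('D'=3): chars_in_quartet=1 acc=0x3 bytes_emitted=0
After char 1 ('f'=31): chars_in_quartet=2 acc=0xDF bytes_emitted=0
After char 2 ('m'=38): chars_in_quartet=3 acc=0x37E6 bytes_emitted=0
After char 3 ('+'=62): chars_in_quartet=4 acc=0xDF9BE -> emit 0D F9 BE, reset; bytes_emitted=3
After char 4 ('+'=62): chars_in_quartet=1 acc=0x3E bytes_emitted=3
After char 5 ('o'=40): chars_in_quartet=2 acc=0xFA8 bytes_emitted=3
After char 6 ('K'=10): chars_in_quartet=3 acc=0x3EA0A bytes_emitted=3
After char 7 ('E'=4): chars_in_quartet=4 acc=0xFA8284 -> emit FA 82 84, reset; bytes_emitted=6
After char 8 ('N'=13): chars_in_quartet=1 acc=0xD bytes_emitted=6
After char 9 ('H'=7): chars_in_quartet=2 acc=0x347 bytes_emitted=6
After char 10 ('k'=36): chars_in_quartet=3 acc=0xD1E4 bytes_emitted=6
Padding '=': partial quartet acc=0xD1E4 -> emit 34 79; bytes_emitted=8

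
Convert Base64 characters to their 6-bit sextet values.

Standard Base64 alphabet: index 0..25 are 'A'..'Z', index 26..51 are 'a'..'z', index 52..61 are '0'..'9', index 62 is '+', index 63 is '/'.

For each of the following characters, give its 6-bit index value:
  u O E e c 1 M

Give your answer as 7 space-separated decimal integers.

'u': a..z range, 26 + ord('u') − ord('a') = 46
'O': A..Z range, ord('O') − ord('A') = 14
'E': A..Z range, ord('E') − ord('A') = 4
'e': a..z range, 26 + ord('e') − ord('a') = 30
'c': a..z range, 26 + ord('c') − ord('a') = 28
'1': 0..9 range, 52 + ord('1') − ord('0') = 53
'M': A..Z range, ord('M') − ord('A') = 12

Answer: 46 14 4 30 28 53 12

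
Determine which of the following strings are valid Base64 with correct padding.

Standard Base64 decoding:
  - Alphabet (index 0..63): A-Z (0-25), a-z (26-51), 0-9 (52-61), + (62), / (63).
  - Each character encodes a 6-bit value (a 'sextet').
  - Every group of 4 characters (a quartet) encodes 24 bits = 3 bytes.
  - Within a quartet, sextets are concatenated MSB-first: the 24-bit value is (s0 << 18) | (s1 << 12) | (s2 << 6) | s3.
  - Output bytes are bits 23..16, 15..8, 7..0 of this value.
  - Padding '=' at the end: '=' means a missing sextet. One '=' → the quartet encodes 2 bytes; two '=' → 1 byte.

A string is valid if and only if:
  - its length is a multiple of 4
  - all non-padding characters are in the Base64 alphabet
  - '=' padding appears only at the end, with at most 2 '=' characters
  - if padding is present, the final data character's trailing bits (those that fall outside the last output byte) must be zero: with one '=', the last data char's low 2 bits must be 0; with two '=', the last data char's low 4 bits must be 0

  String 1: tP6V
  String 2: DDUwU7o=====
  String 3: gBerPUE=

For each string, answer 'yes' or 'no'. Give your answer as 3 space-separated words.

String 1: 'tP6V' → valid
String 2: 'DDUwU7o=====' → invalid (5 pad chars (max 2))
String 3: 'gBerPUE=' → valid

Answer: yes no yes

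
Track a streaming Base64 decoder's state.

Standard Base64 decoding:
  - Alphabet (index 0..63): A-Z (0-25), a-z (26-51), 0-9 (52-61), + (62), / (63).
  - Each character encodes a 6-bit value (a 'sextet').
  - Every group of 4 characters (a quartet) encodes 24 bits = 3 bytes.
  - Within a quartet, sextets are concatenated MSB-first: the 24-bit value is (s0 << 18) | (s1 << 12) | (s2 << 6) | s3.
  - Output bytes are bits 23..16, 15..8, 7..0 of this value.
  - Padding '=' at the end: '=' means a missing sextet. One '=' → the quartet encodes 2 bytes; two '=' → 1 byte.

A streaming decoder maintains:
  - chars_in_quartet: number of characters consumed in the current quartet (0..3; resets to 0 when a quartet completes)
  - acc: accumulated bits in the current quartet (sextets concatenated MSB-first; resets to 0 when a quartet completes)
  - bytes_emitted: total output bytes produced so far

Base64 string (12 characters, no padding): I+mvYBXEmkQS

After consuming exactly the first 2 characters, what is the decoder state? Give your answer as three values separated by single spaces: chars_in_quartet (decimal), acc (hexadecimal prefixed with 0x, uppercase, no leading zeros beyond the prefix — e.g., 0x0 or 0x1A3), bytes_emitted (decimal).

Answer: 2 0x23E 0

Derivation:
After char 0 ('I'=8): chars_in_quartet=1 acc=0x8 bytes_emitted=0
After char 1 ('+'=62): chars_in_quartet=2 acc=0x23E bytes_emitted=0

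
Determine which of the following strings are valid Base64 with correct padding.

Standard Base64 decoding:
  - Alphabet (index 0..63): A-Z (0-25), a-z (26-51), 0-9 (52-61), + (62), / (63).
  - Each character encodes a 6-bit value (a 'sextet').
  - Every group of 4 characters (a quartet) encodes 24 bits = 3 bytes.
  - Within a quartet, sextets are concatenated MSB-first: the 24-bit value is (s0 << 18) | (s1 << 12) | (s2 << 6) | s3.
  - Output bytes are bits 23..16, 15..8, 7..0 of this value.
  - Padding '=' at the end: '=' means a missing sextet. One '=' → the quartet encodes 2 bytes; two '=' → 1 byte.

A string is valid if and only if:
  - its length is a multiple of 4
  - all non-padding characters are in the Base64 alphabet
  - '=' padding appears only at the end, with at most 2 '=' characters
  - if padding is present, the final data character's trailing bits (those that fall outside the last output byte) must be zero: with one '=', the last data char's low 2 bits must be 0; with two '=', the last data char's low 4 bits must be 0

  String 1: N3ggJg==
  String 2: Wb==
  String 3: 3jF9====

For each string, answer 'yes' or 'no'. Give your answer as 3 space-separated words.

Answer: yes no no

Derivation:
String 1: 'N3ggJg==' → valid
String 2: 'Wb==' → invalid (bad trailing bits)
String 3: '3jF9====' → invalid (4 pad chars (max 2))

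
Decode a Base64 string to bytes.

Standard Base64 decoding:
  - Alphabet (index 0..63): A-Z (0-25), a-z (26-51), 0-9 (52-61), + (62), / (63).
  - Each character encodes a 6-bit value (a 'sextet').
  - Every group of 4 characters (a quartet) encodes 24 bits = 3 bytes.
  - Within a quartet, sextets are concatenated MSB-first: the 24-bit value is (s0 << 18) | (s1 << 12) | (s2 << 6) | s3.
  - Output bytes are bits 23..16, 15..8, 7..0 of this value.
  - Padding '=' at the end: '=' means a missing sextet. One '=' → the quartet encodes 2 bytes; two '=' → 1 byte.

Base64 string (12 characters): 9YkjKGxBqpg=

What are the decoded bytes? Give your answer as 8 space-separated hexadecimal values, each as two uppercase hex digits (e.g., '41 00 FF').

Answer: F5 89 23 28 6C 41 AA 98

Derivation:
After char 0 ('9'=61): chars_in_quartet=1 acc=0x3D bytes_emitted=0
After char 1 ('Y'=24): chars_in_quartet=2 acc=0xF58 bytes_emitted=0
After char 2 ('k'=36): chars_in_quartet=3 acc=0x3D624 bytes_emitted=0
After char 3 ('j'=35): chars_in_quartet=4 acc=0xF58923 -> emit F5 89 23, reset; bytes_emitted=3
After char 4 ('K'=10): chars_in_quartet=1 acc=0xA bytes_emitted=3
After char 5 ('G'=6): chars_in_quartet=2 acc=0x286 bytes_emitted=3
After char 6 ('x'=49): chars_in_quartet=3 acc=0xA1B1 bytes_emitted=3
After char 7 ('B'=1): chars_in_quartet=4 acc=0x286C41 -> emit 28 6C 41, reset; bytes_emitted=6
After char 8 ('q'=42): chars_in_quartet=1 acc=0x2A bytes_emitted=6
After char 9 ('p'=41): chars_in_quartet=2 acc=0xAA9 bytes_emitted=6
After char 10 ('g'=32): chars_in_quartet=3 acc=0x2AA60 bytes_emitted=6
Padding '=': partial quartet acc=0x2AA60 -> emit AA 98; bytes_emitted=8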